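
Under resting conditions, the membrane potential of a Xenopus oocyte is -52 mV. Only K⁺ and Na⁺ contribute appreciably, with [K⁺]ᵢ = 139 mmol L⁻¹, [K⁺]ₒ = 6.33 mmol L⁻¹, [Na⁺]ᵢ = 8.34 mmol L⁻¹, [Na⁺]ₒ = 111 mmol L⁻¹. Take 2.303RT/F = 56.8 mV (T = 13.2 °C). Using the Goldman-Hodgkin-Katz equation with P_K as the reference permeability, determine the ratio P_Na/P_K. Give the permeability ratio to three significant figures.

Let α = P_Na/P_K. GHK: Vm = 56.8·log₁₀[(Kₒ + α·Naₒ)/(Kᵢ + α·Naᵢ)].
10^(Vm/56.8) = 10^(-52.0/56.8) = 0.12148
So 0.12148·(Kᵢ + α·Naᵢ) = Kₒ + α·Naₒ → α = (0.12148·139.0 − 6.33) / (111.0 − 0.12148·8.34)
α = (16.89 − 6.33) / (111.0 − 1.013) = 10.56/110 = 0.09597

0.0960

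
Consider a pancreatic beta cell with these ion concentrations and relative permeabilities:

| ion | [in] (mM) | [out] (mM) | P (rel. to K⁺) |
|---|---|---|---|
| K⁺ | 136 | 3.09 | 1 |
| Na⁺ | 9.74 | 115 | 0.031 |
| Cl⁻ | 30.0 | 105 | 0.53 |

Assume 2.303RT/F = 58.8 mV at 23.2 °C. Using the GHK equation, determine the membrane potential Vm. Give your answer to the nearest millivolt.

-55 mV

Vm = 58.8 · log₁₀[(Σ P·[cation]ₒ + Σ P·[anion]ᵢ) / (Σ P·[cation]ᵢ + Σ P·[anion]ₒ)]
Numerator = 1×3.09 + 0.031×115 + 0.53×30.0 = 22.55
Denominator = 1×136 + 0.031×9.74 + 0.53×105 = 192
Vm = 58.8 · log₁₀(0.1175) = 58.8 × (-0.9299) = -54.68 mV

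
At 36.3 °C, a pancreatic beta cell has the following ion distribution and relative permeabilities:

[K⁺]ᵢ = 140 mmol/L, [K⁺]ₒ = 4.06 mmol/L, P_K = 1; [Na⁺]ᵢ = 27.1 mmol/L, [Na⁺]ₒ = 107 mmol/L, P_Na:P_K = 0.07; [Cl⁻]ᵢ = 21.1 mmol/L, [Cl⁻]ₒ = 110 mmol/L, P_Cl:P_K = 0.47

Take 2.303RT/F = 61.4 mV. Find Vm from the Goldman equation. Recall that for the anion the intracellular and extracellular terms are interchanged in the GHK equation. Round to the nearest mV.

Vm = 61.4 · log₁₀[(Σ P·[cation]ₒ + Σ P·[anion]ᵢ) / (Σ P·[cation]ᵢ + Σ P·[anion]ₒ)]
Numerator = 1×4.06 + 0.07×107 + 0.47×21.1 = 21.47
Denominator = 1×140 + 0.07×27.1 + 0.47×110 = 193.6
Vm = 61.4 · log₁₀(0.11088) = 61.4 × (-0.9551) = -58.64 mV

-59 mV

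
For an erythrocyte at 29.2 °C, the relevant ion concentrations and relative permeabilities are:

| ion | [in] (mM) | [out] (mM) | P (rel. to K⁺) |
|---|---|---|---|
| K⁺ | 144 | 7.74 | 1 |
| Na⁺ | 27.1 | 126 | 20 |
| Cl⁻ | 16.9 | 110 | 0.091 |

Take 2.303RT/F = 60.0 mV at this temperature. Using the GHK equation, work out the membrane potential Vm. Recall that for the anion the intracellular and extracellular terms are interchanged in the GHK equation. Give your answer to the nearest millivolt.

34 mV

Vm = 60.0 · log₁₀[(Σ P·[cation]ₒ + Σ P·[anion]ᵢ) / (Σ P·[cation]ᵢ + Σ P·[anion]ₒ)]
Numerator = 1×7.74 + 20×126 + 0.091×16.9 = 2529
Denominator = 1×144 + 20×27.1 + 0.091×110 = 696
Vm = 60.0 · log₁₀(3.634) = 60.0 × (0.5604) = 33.62 mV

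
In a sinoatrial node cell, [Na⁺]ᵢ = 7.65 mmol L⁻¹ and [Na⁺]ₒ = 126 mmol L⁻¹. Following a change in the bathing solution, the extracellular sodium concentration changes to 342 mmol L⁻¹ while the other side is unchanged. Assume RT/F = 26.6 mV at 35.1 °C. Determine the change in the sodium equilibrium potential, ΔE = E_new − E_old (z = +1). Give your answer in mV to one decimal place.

26.6 mV

E_old = (26.6/1)·ln(126/7.65) = 74.52 mV
E_new = (26.6/1)·ln(342/7.65) = 101.08 mV
ΔE = 101.08 − (74.52) = 26.56 mV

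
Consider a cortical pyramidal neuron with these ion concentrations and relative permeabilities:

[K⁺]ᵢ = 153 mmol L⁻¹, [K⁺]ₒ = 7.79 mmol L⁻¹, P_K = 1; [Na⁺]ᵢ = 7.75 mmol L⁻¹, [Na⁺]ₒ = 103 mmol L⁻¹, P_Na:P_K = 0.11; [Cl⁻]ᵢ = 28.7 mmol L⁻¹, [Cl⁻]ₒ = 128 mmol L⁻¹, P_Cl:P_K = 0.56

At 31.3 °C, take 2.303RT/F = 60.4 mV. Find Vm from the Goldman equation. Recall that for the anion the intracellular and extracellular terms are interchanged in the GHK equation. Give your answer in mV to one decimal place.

-48.7 mV

Vm = 60.4 · log₁₀[(Σ P·[cation]ₒ + Σ P·[anion]ᵢ) / (Σ P·[cation]ᵢ + Σ P·[anion]ₒ)]
Numerator = 1×7.79 + 0.11×103 + 0.56×28.7 = 35.19
Denominator = 1×153 + 0.11×7.75 + 0.56×128 = 225.5
Vm = 60.4 · log₁₀(0.15604) = 60.4 × (-0.8068) = -48.73 mV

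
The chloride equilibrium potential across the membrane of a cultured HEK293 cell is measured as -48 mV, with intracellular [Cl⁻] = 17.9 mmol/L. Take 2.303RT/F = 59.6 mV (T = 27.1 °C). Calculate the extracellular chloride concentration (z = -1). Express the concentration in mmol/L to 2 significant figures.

Nernst: E = (59.6/-1) · log₁₀([out]/[in]), so log₁₀([out]/[in]) = -48.0 × -1 / 59.6 = 0.8054.
[out]/[in] = 10^(0.8054) = 6.388.
[out] = 6.388 × 17.9 = 114.3 mmol/L.

110 mmol/L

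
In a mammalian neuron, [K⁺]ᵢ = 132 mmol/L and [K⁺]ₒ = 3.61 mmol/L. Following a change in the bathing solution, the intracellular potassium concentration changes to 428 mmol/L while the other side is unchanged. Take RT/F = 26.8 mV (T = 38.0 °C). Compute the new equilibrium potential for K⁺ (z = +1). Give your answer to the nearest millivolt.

-128 mV

After the shift: [K⁺]_out = 3.61, [K⁺]_in = 428 mmol/L.
E_new = (26.8/1)·ln(3.61/428) = 26.80 · (-4.7754) = -127.98 mV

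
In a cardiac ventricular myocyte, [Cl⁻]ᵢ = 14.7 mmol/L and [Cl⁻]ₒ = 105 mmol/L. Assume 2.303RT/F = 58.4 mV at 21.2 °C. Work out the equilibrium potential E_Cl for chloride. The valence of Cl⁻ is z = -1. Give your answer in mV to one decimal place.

-49.9 mV

E = (58.4/z) · log₁₀([Cl⁻]_out/[Cl⁻]_in) with z = -1.
For an anion, dividing by z = -1 reverses the sign.
= (58.4/-1) · log₁₀(105/14.7) = -58.40 · log₁₀(7.143)
= -58.40 · (0.8539) = -49.87 mV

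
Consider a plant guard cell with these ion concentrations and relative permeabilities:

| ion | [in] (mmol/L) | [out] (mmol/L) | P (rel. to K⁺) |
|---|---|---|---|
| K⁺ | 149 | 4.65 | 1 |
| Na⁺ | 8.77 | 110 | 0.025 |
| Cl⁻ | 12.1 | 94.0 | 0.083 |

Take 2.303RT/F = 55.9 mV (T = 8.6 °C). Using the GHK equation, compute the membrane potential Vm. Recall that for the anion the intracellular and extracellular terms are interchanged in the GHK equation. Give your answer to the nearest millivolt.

Vm = 55.9 · log₁₀[(Σ P·[cation]ₒ + Σ P·[anion]ᵢ) / (Σ P·[cation]ᵢ + Σ P·[anion]ₒ)]
Numerator = 1×4.65 + 0.025×110 + 0.083×12.1 = 8.404
Denominator = 1×149 + 0.025×8.77 + 0.083×94.0 = 157
Vm = 55.9 · log₁₀(0.053523) = 55.9 × (-1.2715) = -71.07 mV

-71 mV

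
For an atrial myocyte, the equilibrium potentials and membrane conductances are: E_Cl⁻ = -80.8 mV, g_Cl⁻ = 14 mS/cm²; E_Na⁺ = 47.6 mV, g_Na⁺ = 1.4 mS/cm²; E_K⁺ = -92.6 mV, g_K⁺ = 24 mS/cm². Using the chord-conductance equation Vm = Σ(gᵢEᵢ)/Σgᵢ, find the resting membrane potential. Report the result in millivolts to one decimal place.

Σ gᵢEᵢ = 14·(-80.8) + 1.4·(47.6) + 24·(-92.6) = -3286.96
Σ gᵢ = 14 + 1.4 + 24 = 39.4
Vm = -3286.96 / 39.4 = -83.43 mV

-83.4 mV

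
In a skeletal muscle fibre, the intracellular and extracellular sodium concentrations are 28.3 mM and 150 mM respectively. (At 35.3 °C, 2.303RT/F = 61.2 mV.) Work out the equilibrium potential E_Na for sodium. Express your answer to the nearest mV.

44 mV

E = (61.2/z) · log₁₀([Na⁺]_out/[Na⁺]_in) with z = +1.
= (61.2/1) · log₁₀(150/28.3) = 61.20 · log₁₀(5.3)
= 61.20 · (0.7243) = 44.33 mV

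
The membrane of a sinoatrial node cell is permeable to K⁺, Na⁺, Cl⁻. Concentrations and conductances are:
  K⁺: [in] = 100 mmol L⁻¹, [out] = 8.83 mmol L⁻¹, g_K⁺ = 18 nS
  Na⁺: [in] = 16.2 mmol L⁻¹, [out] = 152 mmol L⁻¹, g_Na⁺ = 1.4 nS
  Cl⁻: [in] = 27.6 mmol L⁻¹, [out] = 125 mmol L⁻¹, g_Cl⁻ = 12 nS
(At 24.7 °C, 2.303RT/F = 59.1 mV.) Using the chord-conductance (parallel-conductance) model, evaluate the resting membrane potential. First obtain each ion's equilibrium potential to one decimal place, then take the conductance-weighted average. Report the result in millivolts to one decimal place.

E_K⁺ = (59.1/1)·log₁₀(8.83/100) = -62.3 mV
E_Na⁺ = (59.1/1)·log₁₀(152/16.2) = 57.5 mV
E_Cl⁻ = (59.1/-1)·log₁₀(125/27.6) = -38.8 mV
Vm = (Σ gᵢEᵢ)/(Σ gᵢ) = (18·-62.3 + 1.4·57.5 + 12·-38.8) / (18 + 1.4 + 12)
= -1506.50 / 31.4 = -47.98 mV

-48.0 mV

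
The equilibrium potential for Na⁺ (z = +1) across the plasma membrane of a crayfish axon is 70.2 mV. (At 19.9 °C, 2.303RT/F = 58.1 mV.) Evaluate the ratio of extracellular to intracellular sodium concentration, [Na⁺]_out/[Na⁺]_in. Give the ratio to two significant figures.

16

log₁₀([out]/[in]) = E·z/(58.1) = 70.2 × 1 / 58.1 = 1.2083
[out]/[in] = 10^(1.2083) = 16.15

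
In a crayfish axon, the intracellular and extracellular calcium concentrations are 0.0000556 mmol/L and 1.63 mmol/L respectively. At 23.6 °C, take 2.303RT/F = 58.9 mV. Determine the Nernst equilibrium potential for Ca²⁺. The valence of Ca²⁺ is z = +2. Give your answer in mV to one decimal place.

E = (58.9/z) · log₁₀([Ca²⁺]_out/[Ca²⁺]_in) with z = +2.
= (58.9/2) · log₁₀(1.63/0.0000556) = 29.45 · log₁₀(2.932e+04)
= 29.45 · (4.4671) = 131.56 mV

131.6 mV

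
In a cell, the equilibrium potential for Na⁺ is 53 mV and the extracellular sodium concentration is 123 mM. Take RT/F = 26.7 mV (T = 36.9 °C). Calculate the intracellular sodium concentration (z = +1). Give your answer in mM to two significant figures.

17 mM

Nernst: E = (26.7/1) · ln([out]/[in]), so ln([out]/[in]) = 53.0 × 1 / 26.7 = 1.9850.
[out]/[in] = e^(1.9850) = 7.279.
[in] = 123 / 7.279 = 16.9 mM.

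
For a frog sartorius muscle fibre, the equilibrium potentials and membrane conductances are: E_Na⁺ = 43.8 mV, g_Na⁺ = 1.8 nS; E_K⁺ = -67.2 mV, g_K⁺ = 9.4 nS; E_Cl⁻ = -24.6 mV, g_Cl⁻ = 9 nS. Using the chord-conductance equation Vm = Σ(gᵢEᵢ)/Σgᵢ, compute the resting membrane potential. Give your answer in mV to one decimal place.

-38.3 mV

Σ gᵢEᵢ = 1.8·(43.8) + 9.4·(-67.2) + 9·(-24.6) = -774.24
Σ gᵢ = 1.8 + 9.4 + 9 = 20.2
Vm = -774.24 / 20.2 = -38.33 mV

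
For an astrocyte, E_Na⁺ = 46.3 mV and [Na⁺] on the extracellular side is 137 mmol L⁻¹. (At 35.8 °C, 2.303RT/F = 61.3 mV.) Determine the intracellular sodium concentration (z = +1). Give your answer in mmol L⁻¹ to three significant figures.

Nernst: E = (61.3/1) · log₁₀([out]/[in]), so log₁₀([out]/[in]) = 46.3 × 1 / 61.3 = 0.7553.
[out]/[in] = 10^(0.7553) = 5.692.
[in] = 137 / 5.692 = 24.07 mmol L⁻¹.

24.1 mmol L⁻¹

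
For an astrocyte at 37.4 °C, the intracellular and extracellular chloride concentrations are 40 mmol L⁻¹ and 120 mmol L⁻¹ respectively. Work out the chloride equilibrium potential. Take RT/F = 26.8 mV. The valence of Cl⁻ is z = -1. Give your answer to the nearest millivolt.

-29 mV

E = (26.8/z) · ln([Cl⁻]_out/[Cl⁻]_in) with z = -1.
For an anion, dividing by z = -1 reverses the sign.
= (26.8/-1) · ln(120/40) = -26.80 · ln(3)
= -26.80 · (1.0986) = -29.44 mV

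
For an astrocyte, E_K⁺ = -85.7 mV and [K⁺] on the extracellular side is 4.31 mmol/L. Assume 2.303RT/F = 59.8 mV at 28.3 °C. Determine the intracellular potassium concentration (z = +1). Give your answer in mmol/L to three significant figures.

117 mmol/L

Nernst: E = (59.8/1) · log₁₀([out]/[in]), so log₁₀([out]/[in]) = -85.7 × 1 / 59.8 = -1.4331.
[out]/[in] = 10^(-1.4331) = 0.03689.
[in] = 4.31 / 0.03689 = 116.8 mmol/L.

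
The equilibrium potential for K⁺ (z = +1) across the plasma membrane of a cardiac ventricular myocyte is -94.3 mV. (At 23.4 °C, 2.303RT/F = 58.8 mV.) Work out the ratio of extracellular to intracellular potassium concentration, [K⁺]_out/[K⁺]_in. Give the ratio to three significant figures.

log₁₀([out]/[in]) = E·z/(58.8) = -94.3 × 1 / 58.8 = -1.6037
[out]/[in] = 10^(-1.6037) = 0.0249

0.0249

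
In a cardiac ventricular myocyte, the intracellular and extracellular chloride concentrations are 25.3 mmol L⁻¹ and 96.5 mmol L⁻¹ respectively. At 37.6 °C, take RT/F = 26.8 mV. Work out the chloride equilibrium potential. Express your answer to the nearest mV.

-36 mV

E = (26.8/z) · ln([Cl⁻]_out/[Cl⁻]_in) with z = -1.
For an anion, dividing by z = -1 reverses the sign.
= (26.8/-1) · ln(96.5/25.3) = -26.80 · ln(3.814)
= -26.80 · (1.3387) = -35.88 mV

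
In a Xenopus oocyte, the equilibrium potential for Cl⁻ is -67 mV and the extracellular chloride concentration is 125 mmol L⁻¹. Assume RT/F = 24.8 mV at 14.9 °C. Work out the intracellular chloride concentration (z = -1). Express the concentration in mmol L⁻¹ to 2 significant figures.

8.4 mmol L⁻¹

Nernst: E = (24.8/-1) · ln([out]/[in]), so ln([out]/[in]) = -67.0 × -1 / 24.8 = 2.7016.
[out]/[in] = e^(2.7016) = 14.9.
[in] = 125 / 14.9 = 8.387 mmol L⁻¹.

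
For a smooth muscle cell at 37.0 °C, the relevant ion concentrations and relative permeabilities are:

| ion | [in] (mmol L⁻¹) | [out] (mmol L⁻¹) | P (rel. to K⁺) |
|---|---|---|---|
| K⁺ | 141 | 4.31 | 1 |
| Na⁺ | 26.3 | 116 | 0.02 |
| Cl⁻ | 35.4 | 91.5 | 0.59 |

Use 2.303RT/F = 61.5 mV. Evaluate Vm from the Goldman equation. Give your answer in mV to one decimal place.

Vm = 61.5 · log₁₀[(Σ P·[cation]ₒ + Σ P·[anion]ᵢ) / (Σ P·[cation]ᵢ + Σ P·[anion]ₒ)]
Numerator = 1×4.31 + 0.02×116 + 0.59×35.4 = 27.52
Denominator = 1×141 + 0.02×26.3 + 0.59×91.5 = 195.5
Vm = 61.5 · log₁₀(0.14074) = 61.5 × (-0.8516) = -52.37 mV

-52.4 mV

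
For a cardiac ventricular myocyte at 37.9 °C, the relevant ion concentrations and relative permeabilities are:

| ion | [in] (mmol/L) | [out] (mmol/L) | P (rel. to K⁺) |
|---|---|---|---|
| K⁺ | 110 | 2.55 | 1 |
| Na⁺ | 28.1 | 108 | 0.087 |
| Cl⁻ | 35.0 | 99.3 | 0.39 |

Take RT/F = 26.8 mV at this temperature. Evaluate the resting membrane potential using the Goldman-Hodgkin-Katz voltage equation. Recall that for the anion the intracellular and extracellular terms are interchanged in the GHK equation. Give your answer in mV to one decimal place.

Vm = 26.8 · ln[(Σ P·[cation]ₒ + Σ P·[anion]ᵢ) / (Σ P·[cation]ᵢ + Σ P·[anion]ₒ)]
Numerator = 1×2.55 + 0.087×108 + 0.39×35.0 = 25.6
Denominator = 1×110 + 0.087×28.1 + 0.39×99.3 = 151.2
Vm = 26.8 · ln(0.16932) = 26.8 × (-1.7760) = -47.60 mV

-47.6 mV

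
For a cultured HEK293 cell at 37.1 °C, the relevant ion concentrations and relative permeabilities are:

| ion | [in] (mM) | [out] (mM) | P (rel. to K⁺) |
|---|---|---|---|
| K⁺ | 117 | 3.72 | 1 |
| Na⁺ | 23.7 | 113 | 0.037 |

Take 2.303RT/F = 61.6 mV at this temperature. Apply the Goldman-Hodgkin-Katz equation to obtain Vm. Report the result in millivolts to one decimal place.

-72.3 mV

Vm = 61.6 · log₁₀[(Σ P·[cation]ₒ + Σ P·[anion]ᵢ) / (Σ P·[cation]ᵢ + Σ P·[anion]ₒ)]
Numerator = 1×3.72 + 0.037×113 = 7.901
Denominator = 1×117 + 0.037×23.7 = 117.9
Vm = 61.6 · log₁₀(0.067028) = 61.6 × (-1.1737) = -72.30 mV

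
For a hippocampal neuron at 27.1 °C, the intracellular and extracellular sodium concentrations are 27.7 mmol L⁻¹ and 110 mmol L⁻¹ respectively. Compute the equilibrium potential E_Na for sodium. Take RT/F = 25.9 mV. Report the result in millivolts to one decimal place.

E = (25.9/z) · ln([Na⁺]_out/[Na⁺]_in) with z = +1.
= (25.9/1) · ln(110/27.7) = 25.90 · ln(3.971)
= 25.90 · (1.3790) = 35.72 mV

35.7 mV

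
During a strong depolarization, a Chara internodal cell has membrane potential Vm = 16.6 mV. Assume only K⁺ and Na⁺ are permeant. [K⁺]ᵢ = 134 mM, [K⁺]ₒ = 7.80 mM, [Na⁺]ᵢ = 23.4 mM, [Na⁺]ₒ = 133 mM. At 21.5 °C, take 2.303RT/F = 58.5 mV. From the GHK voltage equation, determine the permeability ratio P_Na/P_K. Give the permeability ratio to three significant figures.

Let α = P_Na/P_K. GHK: Vm = 58.5·log₁₀[(Kₒ + α·Naₒ)/(Kᵢ + α·Naᵢ)].
10^(Vm/58.5) = 10^(16.6/58.5) = 1.922
So 1.922·(Kᵢ + α·Naᵢ) = Kₒ + α·Naₒ → α = (1.922·134.0 − 7.8) / (133.0 − 1.922·23.4)
α = (257.6 − 7.8) / (133.0 − 44.98) = 249.8/88.02 = 2.837

2.84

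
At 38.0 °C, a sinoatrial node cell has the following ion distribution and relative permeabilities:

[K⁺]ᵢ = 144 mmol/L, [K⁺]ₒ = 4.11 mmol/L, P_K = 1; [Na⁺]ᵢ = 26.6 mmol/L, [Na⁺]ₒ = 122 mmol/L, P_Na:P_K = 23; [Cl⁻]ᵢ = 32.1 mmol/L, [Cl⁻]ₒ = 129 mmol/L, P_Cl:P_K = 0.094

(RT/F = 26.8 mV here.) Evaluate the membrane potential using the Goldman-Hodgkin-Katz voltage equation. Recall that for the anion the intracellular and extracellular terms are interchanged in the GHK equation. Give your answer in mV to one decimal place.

34.8 mV

Vm = 26.8 · ln[(Σ P·[cation]ₒ + Σ P·[anion]ᵢ) / (Σ P·[cation]ᵢ + Σ P·[anion]ₒ)]
Numerator = 1×4.11 + 23×122 + 0.094×32.1 = 2813
Denominator = 1×144 + 23×26.6 + 0.094×129 = 767.9
Vm = 26.8 · ln(3.6633) = 26.8 × (1.2984) = 34.80 mV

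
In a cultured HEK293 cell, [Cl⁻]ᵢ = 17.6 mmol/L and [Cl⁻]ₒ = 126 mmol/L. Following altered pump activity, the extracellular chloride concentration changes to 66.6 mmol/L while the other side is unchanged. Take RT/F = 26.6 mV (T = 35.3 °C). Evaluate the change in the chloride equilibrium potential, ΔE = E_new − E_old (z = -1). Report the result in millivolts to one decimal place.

17.0 mV

E_old = (26.6/-1)·ln(126/17.6) = -52.36 mV
E_new = (26.6/-1)·ln(66.6/17.6) = -35.40 mV
ΔE = -35.40 − (-52.36) = 16.96 mV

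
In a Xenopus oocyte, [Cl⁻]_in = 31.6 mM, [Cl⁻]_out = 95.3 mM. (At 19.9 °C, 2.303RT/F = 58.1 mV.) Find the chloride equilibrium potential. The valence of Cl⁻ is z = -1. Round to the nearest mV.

E = (58.1/z) · log₁₀([Cl⁻]_out/[Cl⁻]_in) with z = -1.
For an anion, dividing by z = -1 reverses the sign.
= (58.1/-1) · log₁₀(95.3/31.6) = -58.10 · log₁₀(3.016)
= -58.10 · (0.4794) = -27.85 mV

-28 mV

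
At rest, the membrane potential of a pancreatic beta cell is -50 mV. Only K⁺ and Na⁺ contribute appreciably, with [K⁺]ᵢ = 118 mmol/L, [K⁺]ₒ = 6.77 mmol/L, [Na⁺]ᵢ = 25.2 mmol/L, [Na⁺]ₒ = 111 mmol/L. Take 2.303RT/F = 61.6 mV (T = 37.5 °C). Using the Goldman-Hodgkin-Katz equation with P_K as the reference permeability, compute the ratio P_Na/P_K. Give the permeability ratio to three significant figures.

Let α = P_Na/P_K. GHK: Vm = 61.6·log₁₀[(Kₒ + α·Naₒ)/(Kᵢ + α·Naᵢ)].
10^(Vm/61.6) = 10^(-50.0/61.6) = 0.15428
So 0.15428·(Kᵢ + α·Naᵢ) = Kₒ + α·Naₒ → α = (0.15428·118.0 − 6.77) / (111.0 − 0.15428·25.2)
α = (18.21 − 6.77) / (111.0 − 3.888) = 11.44/107.1 = 0.1068

0.107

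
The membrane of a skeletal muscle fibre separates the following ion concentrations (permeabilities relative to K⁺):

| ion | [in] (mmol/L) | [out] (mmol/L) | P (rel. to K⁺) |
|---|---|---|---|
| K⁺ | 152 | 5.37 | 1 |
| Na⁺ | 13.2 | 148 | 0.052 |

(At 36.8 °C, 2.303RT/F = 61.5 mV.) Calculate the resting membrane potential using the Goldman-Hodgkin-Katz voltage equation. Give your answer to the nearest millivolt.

Vm = 61.5 · log₁₀[(Σ P·[cation]ₒ + Σ P·[anion]ᵢ) / (Σ P·[cation]ᵢ + Σ P·[anion]ₒ)]
Numerator = 1×5.37 + 0.052×148 = 13.07
Denominator = 1×152 + 0.052×13.2 = 152.7
Vm = 61.5 · log₁₀(0.085574) = 61.5 × (-1.0677) = -65.66 mV

-66 mV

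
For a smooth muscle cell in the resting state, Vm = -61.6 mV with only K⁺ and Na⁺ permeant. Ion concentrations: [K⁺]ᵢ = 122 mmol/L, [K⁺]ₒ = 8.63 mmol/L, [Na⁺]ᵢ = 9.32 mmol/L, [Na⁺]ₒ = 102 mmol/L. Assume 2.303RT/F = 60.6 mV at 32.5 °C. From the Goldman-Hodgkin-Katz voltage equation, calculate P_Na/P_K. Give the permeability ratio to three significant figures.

Let α = P_Na/P_K. GHK: Vm = 60.6·log₁₀[(Kₒ + α·Naₒ)/(Kᵢ + α·Naᵢ)].
10^(Vm/60.6) = 10^(-61.6/60.6) = 0.096272
So 0.096272·(Kᵢ + α·Naᵢ) = Kₒ + α·Naₒ → α = (0.096272·122.0 − 8.63) / (102.0 − 0.096272·9.32)
α = (11.75 − 8.63) / (102.0 − 0.8973) = 3.115/101.1 = 0.03081

0.0308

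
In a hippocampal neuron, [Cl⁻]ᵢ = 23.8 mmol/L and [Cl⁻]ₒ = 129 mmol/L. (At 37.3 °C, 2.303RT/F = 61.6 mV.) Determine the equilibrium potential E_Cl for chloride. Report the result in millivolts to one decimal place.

E = (61.6/z) · log₁₀([Cl⁻]_out/[Cl⁻]_in) with z = -1.
For an anion, dividing by z = -1 reverses the sign.
= (61.6/-1) · log₁₀(129/23.8) = -61.60 · log₁₀(5.42)
= -61.60 · (0.7340) = -45.22 mV

-45.2 mV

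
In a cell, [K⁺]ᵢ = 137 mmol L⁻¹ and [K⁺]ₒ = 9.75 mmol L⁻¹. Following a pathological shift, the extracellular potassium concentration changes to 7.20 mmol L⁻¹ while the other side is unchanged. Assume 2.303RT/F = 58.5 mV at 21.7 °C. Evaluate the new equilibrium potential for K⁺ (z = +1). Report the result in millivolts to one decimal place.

After the shift: [K⁺]_out = 7.20, [K⁺]_in = 137 mmol L⁻¹.
E_new = (58.5/1)·log₁₀(7.20/137) = 58.50 · (-1.2794) = -74.84 mV

-74.8 mV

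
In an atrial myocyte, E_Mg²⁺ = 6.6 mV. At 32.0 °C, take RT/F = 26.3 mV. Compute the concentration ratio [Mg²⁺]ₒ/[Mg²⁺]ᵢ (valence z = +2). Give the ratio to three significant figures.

ln([out]/[in]) = E·z/(26.3) = 6.6 × 2 / 26.3 = 0.5019
[out]/[in] = e^(0.5019) = 1.652

1.65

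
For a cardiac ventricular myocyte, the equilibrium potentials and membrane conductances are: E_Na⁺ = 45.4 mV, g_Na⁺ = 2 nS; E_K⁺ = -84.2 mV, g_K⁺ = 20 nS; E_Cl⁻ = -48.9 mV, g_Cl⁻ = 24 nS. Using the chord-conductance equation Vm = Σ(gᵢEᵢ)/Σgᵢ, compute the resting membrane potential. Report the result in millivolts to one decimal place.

Σ gᵢEᵢ = 2·(45.4) + 20·(-84.2) + 24·(-48.9) = -2766.80
Σ gᵢ = 2 + 20 + 24 = 46
Vm = -2766.80 / 46 = -60.15 mV

-60.1 mV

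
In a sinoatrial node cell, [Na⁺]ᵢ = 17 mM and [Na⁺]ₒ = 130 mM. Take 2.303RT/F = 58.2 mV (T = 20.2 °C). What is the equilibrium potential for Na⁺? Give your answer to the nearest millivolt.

E = (58.2/z) · log₁₀([Na⁺]_out/[Na⁺]_in) with z = +1.
= (58.2/1) · log₁₀(130/17) = 58.20 · log₁₀(7.647)
= 58.20 · (0.8835) = 51.42 mV

51 mV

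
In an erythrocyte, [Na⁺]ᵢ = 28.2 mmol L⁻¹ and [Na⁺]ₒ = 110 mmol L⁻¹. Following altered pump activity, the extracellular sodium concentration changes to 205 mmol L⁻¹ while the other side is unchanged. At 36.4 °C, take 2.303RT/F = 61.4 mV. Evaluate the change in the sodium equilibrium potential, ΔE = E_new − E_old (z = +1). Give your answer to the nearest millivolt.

E_old = (61.4/1)·log₁₀(110/28.2) = 36.30 mV
E_new = (61.4/1)·log₁₀(205/28.2) = 52.90 mV
ΔE = 52.90 − (36.30) = 16.60 mV

17 mV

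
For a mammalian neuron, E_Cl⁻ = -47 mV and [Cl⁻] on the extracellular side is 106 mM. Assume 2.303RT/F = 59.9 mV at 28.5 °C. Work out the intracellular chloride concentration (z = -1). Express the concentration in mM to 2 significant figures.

17 mM

Nernst: E = (59.9/-1) · log₁₀([out]/[in]), so log₁₀([out]/[in]) = -47.0 × -1 / 59.9 = 0.7846.
[out]/[in] = 10^(0.7846) = 6.09.
[in] = 106 / 6.09 = 17.4 mM.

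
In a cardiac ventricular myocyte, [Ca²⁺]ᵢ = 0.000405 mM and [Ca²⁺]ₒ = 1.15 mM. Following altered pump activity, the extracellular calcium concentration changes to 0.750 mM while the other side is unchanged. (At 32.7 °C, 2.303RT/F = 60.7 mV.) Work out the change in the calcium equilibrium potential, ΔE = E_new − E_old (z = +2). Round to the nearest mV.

-6 mV

E_old = (60.7/2)·log₁₀(1.15/0.000405) = 104.81 mV
E_new = (60.7/2)·log₁₀(0.750/0.000405) = 99.17 mV
ΔE = 99.17 − (104.81) = -5.63 mV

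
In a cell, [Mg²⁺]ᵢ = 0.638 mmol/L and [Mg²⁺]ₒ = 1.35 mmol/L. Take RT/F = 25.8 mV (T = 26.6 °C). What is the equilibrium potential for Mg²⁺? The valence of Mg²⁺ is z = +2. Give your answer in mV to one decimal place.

9.7 mV

E = (25.8/z) · ln([Mg²⁺]_out/[Mg²⁺]_in) with z = +2.
= (25.8/2) · ln(1.35/0.638) = 12.90 · ln(2.116)
= 12.90 · (0.7495) = 9.67 mV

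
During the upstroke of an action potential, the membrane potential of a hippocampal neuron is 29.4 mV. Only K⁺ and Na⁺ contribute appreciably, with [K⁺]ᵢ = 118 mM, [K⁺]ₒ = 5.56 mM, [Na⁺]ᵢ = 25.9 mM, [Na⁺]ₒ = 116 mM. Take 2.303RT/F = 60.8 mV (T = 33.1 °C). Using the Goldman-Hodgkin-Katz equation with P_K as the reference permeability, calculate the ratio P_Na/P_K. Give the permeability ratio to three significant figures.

Let α = P_Na/P_K. GHK: Vm = 60.8·log₁₀[(Kₒ + α·Naₒ)/(Kᵢ + α·Naᵢ)].
10^(Vm/60.8) = 10^(29.4/60.8) = 3.0448
So 3.0448·(Kᵢ + α·Naᵢ) = Kₒ + α·Naₒ → α = (3.0448·118.0 − 5.56) / (116.0 − 3.0448·25.9)
α = (359.3 − 5.56) / (116.0 − 78.86) = 353.7/37.14 = 9.524

9.52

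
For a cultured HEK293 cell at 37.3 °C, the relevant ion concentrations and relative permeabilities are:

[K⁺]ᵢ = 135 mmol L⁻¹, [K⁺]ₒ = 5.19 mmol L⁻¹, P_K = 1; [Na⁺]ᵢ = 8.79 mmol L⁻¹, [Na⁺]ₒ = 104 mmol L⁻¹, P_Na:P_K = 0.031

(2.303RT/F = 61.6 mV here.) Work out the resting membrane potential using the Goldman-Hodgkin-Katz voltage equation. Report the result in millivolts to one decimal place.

Vm = 61.6 · log₁₀[(Σ P·[cation]ₒ + Σ P·[anion]ᵢ) / (Σ P·[cation]ᵢ + Σ P·[anion]ₒ)]
Numerator = 1×5.19 + 0.031×104 = 8.414
Denominator = 1×135 + 0.031×8.79 = 135.3
Vm = 61.6 · log₁₀(0.0622) = 61.6 × (-1.2062) = -74.30 mV

-74.3 mV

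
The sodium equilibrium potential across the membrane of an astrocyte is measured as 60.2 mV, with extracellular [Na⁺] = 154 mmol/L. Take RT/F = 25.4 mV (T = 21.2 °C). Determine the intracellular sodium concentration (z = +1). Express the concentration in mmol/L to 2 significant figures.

14 mmol/L

Nernst: E = (25.4/1) · ln([out]/[in]), so ln([out]/[in]) = 60.2 × 1 / 25.4 = 2.3701.
[out]/[in] = e^(2.3701) = 10.7.
[in] = 154 / 10.7 = 14.39 mmol/L.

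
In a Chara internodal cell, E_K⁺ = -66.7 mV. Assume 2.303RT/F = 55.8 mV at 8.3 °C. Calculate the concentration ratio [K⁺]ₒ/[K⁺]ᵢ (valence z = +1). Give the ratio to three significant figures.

log₁₀([out]/[in]) = E·z/(55.8) = -66.7 × 1 / 55.8 = -1.1953
[out]/[in] = 10^(-1.1953) = 0.06378

0.0638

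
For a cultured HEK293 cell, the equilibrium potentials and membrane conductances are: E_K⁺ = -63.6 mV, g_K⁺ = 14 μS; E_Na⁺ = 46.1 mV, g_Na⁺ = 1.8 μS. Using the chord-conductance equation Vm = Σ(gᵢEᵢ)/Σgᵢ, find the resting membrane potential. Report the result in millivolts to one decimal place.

Σ gᵢEᵢ = 14·(-63.6) + 1.8·(46.1) = -807.42
Σ gᵢ = 14 + 1.8 = 15.8
Vm = -807.42 / 15.8 = -51.10 mV

-51.1 mV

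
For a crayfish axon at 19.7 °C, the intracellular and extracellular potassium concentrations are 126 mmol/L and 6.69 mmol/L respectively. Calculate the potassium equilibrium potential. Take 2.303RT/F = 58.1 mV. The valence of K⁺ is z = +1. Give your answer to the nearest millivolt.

E = (58.1/z) · log₁₀([K⁺]_out/[K⁺]_in) with z = +1.
= (58.1/1) · log₁₀(6.69/126) = 58.10 · log₁₀(0.0531)
= 58.10 · (-1.2749) = -74.07 mV

-74 mV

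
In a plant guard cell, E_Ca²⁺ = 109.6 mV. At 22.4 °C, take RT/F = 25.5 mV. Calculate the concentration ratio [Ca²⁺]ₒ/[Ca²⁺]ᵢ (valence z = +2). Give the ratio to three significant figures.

ln([out]/[in]) = E·z/(25.5) = 109.6 × 2 / 25.5 = 8.5961
[out]/[in] = e^(8.5961) = 5410

5410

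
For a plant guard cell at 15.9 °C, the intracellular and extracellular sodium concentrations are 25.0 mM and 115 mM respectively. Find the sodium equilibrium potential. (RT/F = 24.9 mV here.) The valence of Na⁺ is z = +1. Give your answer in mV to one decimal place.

38.0 mV

E = (24.9/z) · ln([Na⁺]_out/[Na⁺]_in) with z = +1.
= (24.9/1) · ln(115/25.0) = 24.90 · ln(4.6)
= 24.90 · (1.5261) = 38.00 mV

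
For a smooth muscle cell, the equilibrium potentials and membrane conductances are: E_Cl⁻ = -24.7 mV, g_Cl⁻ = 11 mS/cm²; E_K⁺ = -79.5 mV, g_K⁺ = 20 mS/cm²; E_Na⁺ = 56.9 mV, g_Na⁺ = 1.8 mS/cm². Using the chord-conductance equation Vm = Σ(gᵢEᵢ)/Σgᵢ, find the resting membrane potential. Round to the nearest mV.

-54 mV

Σ gᵢEᵢ = 11·(-24.7) + 20·(-79.5) + 1.8·(56.9) = -1759.28
Σ gᵢ = 11 + 20 + 1.8 = 32.8
Vm = -1759.28 / 32.8 = -53.64 mV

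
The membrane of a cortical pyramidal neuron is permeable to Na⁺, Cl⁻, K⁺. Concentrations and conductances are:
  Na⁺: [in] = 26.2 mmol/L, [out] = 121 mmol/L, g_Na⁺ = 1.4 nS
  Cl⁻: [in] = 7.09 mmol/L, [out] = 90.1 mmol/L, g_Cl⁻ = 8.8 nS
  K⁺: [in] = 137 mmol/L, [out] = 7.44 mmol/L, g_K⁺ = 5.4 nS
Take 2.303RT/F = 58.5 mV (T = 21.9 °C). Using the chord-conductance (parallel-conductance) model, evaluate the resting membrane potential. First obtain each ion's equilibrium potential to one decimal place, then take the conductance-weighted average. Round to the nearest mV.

E_Na⁺ = (58.5/1)·log₁₀(121/26.2) = 38.9 mV
E_Cl⁻ = (58.5/-1)·log₁₀(90.1/7.09) = -64.6 mV
E_K⁺ = (58.5/1)·log₁₀(7.44/137) = -74.0 mV
Vm = (Σ gᵢEᵢ)/(Σ gᵢ) = (1.4·38.9 + 8.8·-64.6 + 5.4·-74.0) / (1.4 + 8.8 + 5.4)
= -913.62 / 15.6 = -58.57 mV

-59 mV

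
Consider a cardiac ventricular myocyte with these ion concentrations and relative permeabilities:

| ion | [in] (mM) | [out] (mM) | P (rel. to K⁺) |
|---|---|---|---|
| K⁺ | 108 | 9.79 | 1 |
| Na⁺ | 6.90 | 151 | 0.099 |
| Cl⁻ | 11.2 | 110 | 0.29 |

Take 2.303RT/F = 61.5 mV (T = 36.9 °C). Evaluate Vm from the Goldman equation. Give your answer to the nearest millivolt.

-43 mV

Vm = 61.5 · log₁₀[(Σ P·[cation]ₒ + Σ P·[anion]ᵢ) / (Σ P·[cation]ᵢ + Σ P·[anion]ₒ)]
Numerator = 1×9.79 + 0.099×151 + 0.29×11.2 = 27.99
Denominator = 1×108 + 0.099×6.90 + 0.29×110 = 140.6
Vm = 61.5 · log₁₀(0.19908) = 61.5 × (-0.7010) = -43.11 mV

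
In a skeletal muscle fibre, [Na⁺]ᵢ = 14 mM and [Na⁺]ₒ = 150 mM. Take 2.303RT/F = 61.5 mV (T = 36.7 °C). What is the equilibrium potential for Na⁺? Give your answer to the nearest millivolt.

E = (61.5/z) · log₁₀([Na⁺]_out/[Na⁺]_in) with z = +1.
= (61.5/1) · log₁₀(150/14) = 61.50 · log₁₀(10.71)
= 61.50 · (1.0300) = 63.34 mV

63 mV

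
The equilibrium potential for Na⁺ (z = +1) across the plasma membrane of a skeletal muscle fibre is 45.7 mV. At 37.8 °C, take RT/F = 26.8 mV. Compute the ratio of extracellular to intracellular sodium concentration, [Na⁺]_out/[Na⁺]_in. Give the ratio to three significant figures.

5.50

ln([out]/[in]) = E·z/(26.8) = 45.7 × 1 / 26.8 = 1.7052
[out]/[in] = e^(1.7052) = 5.503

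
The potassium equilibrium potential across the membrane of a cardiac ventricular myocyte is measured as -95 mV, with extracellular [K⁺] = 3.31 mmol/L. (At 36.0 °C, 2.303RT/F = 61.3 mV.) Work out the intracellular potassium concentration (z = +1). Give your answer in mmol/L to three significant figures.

117 mmol/L

Nernst: E = (61.3/1) · log₁₀([out]/[in]), so log₁₀([out]/[in]) = -95.0 × 1 / 61.3 = -1.5498.
[out]/[in] = 10^(-1.5498) = 0.0282.
[in] = 3.31 / 0.0282 = 117.4 mmol/L.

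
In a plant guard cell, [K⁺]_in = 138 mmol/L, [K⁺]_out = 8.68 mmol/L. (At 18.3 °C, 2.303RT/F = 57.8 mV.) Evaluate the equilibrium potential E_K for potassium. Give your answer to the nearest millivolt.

-69 mV

E = (57.8/z) · log₁₀([K⁺]_out/[K⁺]_in) with z = +1.
= (57.8/1) · log₁₀(8.68/138) = 57.80 · log₁₀(0.0629)
= 57.80 · (-1.2014) = -69.44 mV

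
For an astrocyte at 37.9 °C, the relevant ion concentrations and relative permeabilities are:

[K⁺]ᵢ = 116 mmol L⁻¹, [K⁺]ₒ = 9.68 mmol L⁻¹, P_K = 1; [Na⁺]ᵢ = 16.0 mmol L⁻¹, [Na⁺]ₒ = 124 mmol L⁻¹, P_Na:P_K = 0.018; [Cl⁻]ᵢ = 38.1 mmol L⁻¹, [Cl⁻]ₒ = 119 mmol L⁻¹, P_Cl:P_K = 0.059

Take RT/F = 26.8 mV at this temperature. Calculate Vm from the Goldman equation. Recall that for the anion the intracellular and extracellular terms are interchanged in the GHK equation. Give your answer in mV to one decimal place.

-58.0 mV

Vm = 26.8 · ln[(Σ P·[cation]ₒ + Σ P·[anion]ᵢ) / (Σ P·[cation]ᵢ + Σ P·[anion]ₒ)]
Numerator = 1×9.68 + 0.018×124 + 0.059×38.1 = 14.16
Denominator = 1×116 + 0.018×16.0 + 0.059×119 = 123.3
Vm = 26.8 · ln(0.11483) = 26.8 × (-2.1643) = -58.00 mV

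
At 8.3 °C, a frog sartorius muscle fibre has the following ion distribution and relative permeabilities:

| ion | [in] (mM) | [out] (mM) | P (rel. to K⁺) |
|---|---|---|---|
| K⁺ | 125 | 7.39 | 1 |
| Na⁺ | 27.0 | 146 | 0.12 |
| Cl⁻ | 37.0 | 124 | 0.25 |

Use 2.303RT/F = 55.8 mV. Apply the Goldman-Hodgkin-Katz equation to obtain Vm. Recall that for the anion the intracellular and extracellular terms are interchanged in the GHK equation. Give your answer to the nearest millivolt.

-37 mV

Vm = 55.8 · log₁₀[(Σ P·[cation]ₒ + Σ P·[anion]ᵢ) / (Σ P·[cation]ᵢ + Σ P·[anion]ₒ)]
Numerator = 1×7.39 + 0.12×146 + 0.25×37.0 = 34.16
Denominator = 1×125 + 0.12×27.0 + 0.25×124 = 159.2
Vm = 55.8 · log₁₀(0.21452) = 55.8 × (-0.6685) = -37.30 mV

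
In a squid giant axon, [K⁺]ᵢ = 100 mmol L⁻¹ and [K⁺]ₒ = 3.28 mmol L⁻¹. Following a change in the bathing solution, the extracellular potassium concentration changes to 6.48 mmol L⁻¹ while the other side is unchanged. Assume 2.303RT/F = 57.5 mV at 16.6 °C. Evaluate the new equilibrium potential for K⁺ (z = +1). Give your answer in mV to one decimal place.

-68.3 mV

After the shift: [K⁺]_out = 6.48, [K⁺]_in = 100 mmol L⁻¹.
E_new = (57.5/1)·log₁₀(6.48/100) = 57.50 · (-1.1884) = -68.33 mV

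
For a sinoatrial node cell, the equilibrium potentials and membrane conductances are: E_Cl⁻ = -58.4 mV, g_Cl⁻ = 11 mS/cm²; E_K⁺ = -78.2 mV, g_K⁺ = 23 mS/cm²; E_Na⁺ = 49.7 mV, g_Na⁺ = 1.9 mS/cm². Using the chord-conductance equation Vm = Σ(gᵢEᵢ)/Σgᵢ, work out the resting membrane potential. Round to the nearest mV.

Σ gᵢEᵢ = 11·(-58.4) + 23·(-78.2) + 1.9·(49.7) = -2346.57
Σ gᵢ = 11 + 23 + 1.9 = 35.9
Vm = -2346.57 / 35.9 = -65.36 mV

-65 mV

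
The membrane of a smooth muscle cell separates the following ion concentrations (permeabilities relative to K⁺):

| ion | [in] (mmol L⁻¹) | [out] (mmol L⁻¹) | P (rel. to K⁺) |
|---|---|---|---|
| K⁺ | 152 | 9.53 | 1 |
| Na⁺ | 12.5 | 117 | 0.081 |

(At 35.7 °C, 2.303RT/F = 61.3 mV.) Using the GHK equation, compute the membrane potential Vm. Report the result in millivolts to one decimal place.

Vm = 61.3 · log₁₀[(Σ P·[cation]ₒ + Σ P·[anion]ᵢ) / (Σ P·[cation]ᵢ + Σ P·[anion]ₒ)]
Numerator = 1×9.53 + 0.081×117 = 19.01
Denominator = 1×152 + 0.081×12.5 = 153
Vm = 61.3 · log₁₀(0.12422) = 61.3 × (-0.9058) = -55.53 mV

-55.5 mV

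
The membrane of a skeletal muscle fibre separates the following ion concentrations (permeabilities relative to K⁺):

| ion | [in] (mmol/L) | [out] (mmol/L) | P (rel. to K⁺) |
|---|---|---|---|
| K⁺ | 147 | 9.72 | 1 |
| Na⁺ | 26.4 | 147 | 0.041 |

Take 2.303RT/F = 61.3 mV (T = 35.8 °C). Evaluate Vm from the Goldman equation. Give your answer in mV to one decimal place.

-59.7 mV

Vm = 61.3 · log₁₀[(Σ P·[cation]ₒ + Σ P·[anion]ᵢ) / (Σ P·[cation]ᵢ + Σ P·[anion]ₒ)]
Numerator = 1×9.72 + 0.041×147 = 15.75
Denominator = 1×147 + 0.041×26.4 = 148.1
Vm = 61.3 · log₁₀(0.10634) = 61.3 × (-0.9733) = -59.66 mV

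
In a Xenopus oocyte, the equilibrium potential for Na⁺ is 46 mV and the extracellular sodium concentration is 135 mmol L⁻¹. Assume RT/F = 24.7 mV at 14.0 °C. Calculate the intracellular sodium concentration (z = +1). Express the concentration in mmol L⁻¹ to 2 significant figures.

Nernst: E = (24.7/1) · ln([out]/[in]), so ln([out]/[in]) = 46.0 × 1 / 24.7 = 1.8623.
[out]/[in] = e^(1.8623) = 6.439.
[in] = 135 / 6.439 = 20.97 mmol L⁻¹.

21 mmol L⁻¹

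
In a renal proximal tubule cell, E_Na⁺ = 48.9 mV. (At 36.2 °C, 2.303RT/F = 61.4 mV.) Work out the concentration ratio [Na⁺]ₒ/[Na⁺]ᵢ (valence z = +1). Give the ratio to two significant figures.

log₁₀([out]/[in]) = E·z/(61.4) = 48.9 × 1 / 61.4 = 0.7964
[out]/[in] = 10^(0.7964) = 6.258

6.3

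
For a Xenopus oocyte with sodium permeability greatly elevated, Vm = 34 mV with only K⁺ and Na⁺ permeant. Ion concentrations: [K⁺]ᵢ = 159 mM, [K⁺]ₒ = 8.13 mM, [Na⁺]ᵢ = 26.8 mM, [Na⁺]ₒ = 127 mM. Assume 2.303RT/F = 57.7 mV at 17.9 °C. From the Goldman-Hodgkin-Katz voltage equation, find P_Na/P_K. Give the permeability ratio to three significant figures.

Let α = P_Na/P_K. GHK: Vm = 57.7·log₁₀[(Kₒ + α·Naₒ)/(Kᵢ + α·Naᵢ)].
10^(Vm/57.7) = 10^(34.0/57.7) = 3.8838
So 3.8838·(Kᵢ + α·Naᵢ) = Kₒ + α·Naₒ → α = (3.8838·159.0 − 8.13) / (127.0 − 3.8838·26.8)
α = (617.5 − 8.13) / (127.0 − 104.1) = 609.4/22.91 = 26.59

26.6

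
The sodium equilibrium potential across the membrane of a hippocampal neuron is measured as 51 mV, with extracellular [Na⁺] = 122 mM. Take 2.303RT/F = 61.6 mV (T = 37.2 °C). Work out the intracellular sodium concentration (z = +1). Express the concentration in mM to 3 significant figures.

18.1 mM

Nernst: E = (61.6/1) · log₁₀([out]/[in]), so log₁₀([out]/[in]) = 51.0 × 1 / 61.6 = 0.8279.
[out]/[in] = 10^(0.8279) = 6.729.
[in] = 122 / 6.729 = 18.13 mM.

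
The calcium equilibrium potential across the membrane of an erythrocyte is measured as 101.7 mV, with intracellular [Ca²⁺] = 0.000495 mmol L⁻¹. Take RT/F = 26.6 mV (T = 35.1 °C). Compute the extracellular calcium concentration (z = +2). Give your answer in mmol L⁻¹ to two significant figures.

Nernst: E = (26.6/2) · ln([out]/[in]), so ln([out]/[in]) = 101.7 × 2 / 26.6 = 7.6466.
[out]/[in] = e^(7.6466) = 2094.
[out] = 2094 × 0.000495 = 1.036 mmol L⁻¹.

1.0 mmol L⁻¹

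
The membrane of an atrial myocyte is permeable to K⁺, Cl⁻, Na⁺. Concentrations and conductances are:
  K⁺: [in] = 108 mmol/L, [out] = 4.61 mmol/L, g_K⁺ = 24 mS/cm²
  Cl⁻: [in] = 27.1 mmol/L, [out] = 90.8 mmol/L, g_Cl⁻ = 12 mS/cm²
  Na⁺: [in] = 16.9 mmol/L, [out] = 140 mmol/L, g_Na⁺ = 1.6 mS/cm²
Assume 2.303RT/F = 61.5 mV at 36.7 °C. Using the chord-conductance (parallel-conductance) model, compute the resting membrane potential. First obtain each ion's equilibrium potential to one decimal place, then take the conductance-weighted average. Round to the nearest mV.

-62 mV

E_K⁺ = (61.5/1)·log₁₀(4.61/108) = -84.2 mV
E_Cl⁻ = (61.5/-1)·log₁₀(90.8/27.1) = -32.3 mV
E_Na⁺ = (61.5/1)·log₁₀(140/16.9) = 56.5 mV
Vm = (Σ gᵢEᵢ)/(Σ gᵢ) = (24·-84.2 + 12·-32.3 + 1.6·56.5) / (24 + 12 + 1.6)
= -2318.00 / 37.6 = -61.65 mV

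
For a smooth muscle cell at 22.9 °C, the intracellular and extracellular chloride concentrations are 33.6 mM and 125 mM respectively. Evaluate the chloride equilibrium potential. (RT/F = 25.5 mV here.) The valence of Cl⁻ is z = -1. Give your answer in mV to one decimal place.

-33.5 mV

E = (25.5/z) · ln([Cl⁻]_out/[Cl⁻]_in) with z = -1.
For an anion, dividing by z = -1 reverses the sign.
= (25.5/-1) · ln(125/33.6) = -25.50 · ln(3.72)
= -25.50 · (1.3138) = -33.50 mV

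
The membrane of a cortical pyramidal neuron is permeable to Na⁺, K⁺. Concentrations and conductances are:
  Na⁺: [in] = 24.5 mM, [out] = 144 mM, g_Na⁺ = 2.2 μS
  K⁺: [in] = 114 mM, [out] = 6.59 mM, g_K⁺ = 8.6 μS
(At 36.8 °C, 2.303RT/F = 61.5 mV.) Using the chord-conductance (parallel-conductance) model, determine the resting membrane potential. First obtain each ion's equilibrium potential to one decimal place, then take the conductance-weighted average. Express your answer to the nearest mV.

-51 mV

E_Na⁺ = (61.5/1)·log₁₀(144/24.5) = 47.3 mV
E_K⁺ = (61.5/1)·log₁₀(6.59/114) = -76.1 mV
Vm = (Σ gᵢEᵢ)/(Σ gᵢ) = (2.2·47.3 + 8.6·-76.1) / (2.2 + 8.6)
= -550.40 / 10.8 = -50.96 mV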